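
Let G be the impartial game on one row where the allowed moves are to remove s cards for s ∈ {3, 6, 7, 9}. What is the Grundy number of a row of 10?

Grundy values for subtraction set {3, 6, 7, 9}:
k:     0  1  2  3  4  5  6  7  8  9 10
g(k):  0  0  0  1  1  1  2  2  2  3  3
So g(10) = 3.

3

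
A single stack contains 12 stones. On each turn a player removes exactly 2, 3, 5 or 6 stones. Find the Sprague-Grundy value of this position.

Compute g(0), g(1), … for moves {2, 3, 5, 6}:
k:     0  1  2  3  4  5  6  7  8  9 10 11 12
g(k):  0  0  1  1  2  2  3  3  0  0  1  1  2
So g(12) = 2.

2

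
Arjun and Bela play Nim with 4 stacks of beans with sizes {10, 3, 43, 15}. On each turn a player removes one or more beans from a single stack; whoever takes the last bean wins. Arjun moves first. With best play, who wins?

Arjun wins

Nim-sum: 10 XOR 3 XOR 43 XOR 15 = 45.
The nim-sum is 45 ≠ 0, so this is an N-position: the player to move can win; Arjun has a winning move.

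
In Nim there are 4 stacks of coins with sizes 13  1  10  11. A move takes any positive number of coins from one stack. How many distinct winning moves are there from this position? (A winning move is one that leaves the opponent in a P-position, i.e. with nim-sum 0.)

3

Bitwise XOR of the heap sizes:
  1101  (13)
  0001  (1)
  1010  (10)
  1011  (11)
  ----
  1101  (13)
The overall nim-sum is X = 13. A stack of size p has a winning move iff p XOR X < p (reduce it to p XOR X).
  13: 13 XOR 13 = 0 < 13 — winning move (to 0).
  1: 1 XOR 13 = 12 ≥ 1 — no move.
  10: 10 XOR 13 = 7 < 10 — winning move (to 7).
  11: 11 XOR 13 = 6 < 11 — winning move (to 6).
That gives 3 winning moves.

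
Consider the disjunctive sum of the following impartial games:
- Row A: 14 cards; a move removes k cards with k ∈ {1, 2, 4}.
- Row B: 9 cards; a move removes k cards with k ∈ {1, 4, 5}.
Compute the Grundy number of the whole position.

Grundy values for row A (subtraction set {1, 2, 4}):
g(0) = mex{} = 0
g(1) = mex{0} = 1
g(2) = mex{0,1} = 2
g(3) = mex{1,2} = 0
g(4) = mex{0,2} = 1
g(5) = mex{0,1} = 2
g(6) = mex{1,2} = 0
g(7) = mex{0,2} = 1
g(8) = mex{0,1} = 2
g(9) = mex{1,2} = 0
g(10) = mex{0,2} = 1
g(11) = mex{0,1} = 2
g(12) = mex{1,2} = 0
g(13) = mex{0,2} = 1
g(14) = mex{0,1} = 2
So g(14) = 2.
For row B, compute g(0), g(1), … with moves {1, 4, 5}:
k:     0  1  2  3  4  5  6  7  8  9
g(k):  0  1  0  1  2  3  2  3  0  1
So g(9) = 1.
The value of a disjunctive sum is the nim-sum of the parts.
Combined value = 2 ⊕ 1 = 3.

3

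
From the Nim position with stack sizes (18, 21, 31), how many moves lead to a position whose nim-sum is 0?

Compute the nim-sum pairwise:
18 XOR 21 = 7
7 XOR 31 = 24
The overall nim-sum is X = 24. A stack of size p has a winning move iff p XOR X < p (reduce it to p XOR X).
  18: 18 XOR 24 = 10 < 18 — winning move (to 10).
  21: 21 XOR 24 = 13 < 21 — winning move (to 13).
  31: 31 XOR 24 = 7 < 31 — winning move (to 7).
That gives 3 winning moves.

3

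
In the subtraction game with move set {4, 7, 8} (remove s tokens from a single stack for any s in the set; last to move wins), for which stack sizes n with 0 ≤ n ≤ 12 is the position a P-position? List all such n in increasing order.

0, 1, 2, 3, 12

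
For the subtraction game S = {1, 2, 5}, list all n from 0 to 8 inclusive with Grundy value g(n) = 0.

Compute g(0), g(1), … for moves {1, 2, 5}:
k:     0  1  2  3  4  5  6  7  8
g(k):  0  1  2  0  1  2  0  1  2
The P-positions (g = 0) in 0..8 are 0, 3, 6.

0, 3, 6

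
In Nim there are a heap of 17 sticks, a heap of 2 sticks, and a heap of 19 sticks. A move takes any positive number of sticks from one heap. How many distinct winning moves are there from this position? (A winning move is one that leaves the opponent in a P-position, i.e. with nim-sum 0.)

0

Bitwise XOR of the heap sizes:
  10001  (17)
  00010  (2)
  10011  (19)
  -----
  00000  (0)
The nim-sum is already 0, so every move leaves a nonzero nim-sum — there are no winning moves.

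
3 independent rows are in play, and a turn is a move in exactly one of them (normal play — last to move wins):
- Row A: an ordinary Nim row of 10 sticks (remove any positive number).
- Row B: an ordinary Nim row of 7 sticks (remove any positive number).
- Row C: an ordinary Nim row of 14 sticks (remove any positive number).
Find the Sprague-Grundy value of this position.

Row A is a plain Nim row of size 10, so its Grundy value is 10.
Row B is a plain Nim row of size 7, so its Grundy value is 7.
Row C is a plain Nim row of size 14, so its Grundy value is 14.
The value of a disjunctive sum is the nim-sum of the parts.
Combined value = 10 XOR 7 XOR 14 = 3.

3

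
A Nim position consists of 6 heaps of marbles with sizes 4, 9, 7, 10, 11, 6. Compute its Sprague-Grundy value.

13

Nim-sum: 4 ^ 9 ^ 7 ^ 10 ^ 11 ^ 6 = 13.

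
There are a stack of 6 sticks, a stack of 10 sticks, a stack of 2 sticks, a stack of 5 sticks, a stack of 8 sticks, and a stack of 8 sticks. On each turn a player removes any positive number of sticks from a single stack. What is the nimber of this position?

Nim-sum: 6 ⊕ 10 ⊕ 2 ⊕ 5 ⊕ 8 ⊕ 8 = 11.

11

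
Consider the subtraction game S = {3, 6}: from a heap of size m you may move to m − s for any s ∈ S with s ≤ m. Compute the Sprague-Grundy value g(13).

1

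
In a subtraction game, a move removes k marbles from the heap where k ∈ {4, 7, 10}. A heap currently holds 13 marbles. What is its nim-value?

3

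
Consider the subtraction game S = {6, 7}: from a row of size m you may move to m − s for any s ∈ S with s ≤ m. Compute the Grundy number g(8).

Grundy values for subtraction set {6, 7}:
g(0) = mex{} = 0
g(1) = mex{} = 0
g(2) = mex{} = 0
g(3) = mex{} = 0
g(4) = mex{} = 0
g(5) = mex{} = 0
g(6) = mex{0} = 1
g(7) = mex{0} = 1
g(8) = mex{0} = 1
So g(8) = 1.

1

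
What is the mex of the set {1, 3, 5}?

0

0 is not in the set, so the mex is 0.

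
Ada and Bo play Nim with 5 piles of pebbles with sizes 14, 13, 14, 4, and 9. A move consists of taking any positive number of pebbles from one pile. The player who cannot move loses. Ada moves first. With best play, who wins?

Compute the nim-sum pairwise:
14 ⊕ 13 = 3
3 ⊕ 14 = 13
13 ⊕ 4 = 9
9 ⊕ 9 = 0
The nim-sum is 0, so this is a P-position: the player to move is in a losing position under optimal play; Ada is about to move from it and so loses — Bo wins.

Bo wins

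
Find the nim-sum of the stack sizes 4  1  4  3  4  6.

0

Nim-sum: 4 XOR 1 XOR 4 XOR 3 XOR 4 XOR 6 = 0.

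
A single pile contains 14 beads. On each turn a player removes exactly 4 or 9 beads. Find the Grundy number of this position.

Build the Grundy sequence with g(k) = mex{g(k−s) : s ∈ {4, 9}, s ≤ k}:
k:     0  1  2  3  4  5  6  7  8  9 10 11 12 13 14
g(k):  0  0  0  0  1  1  1  1  0  2  2  2  1  0  0
So g(14) = 0.

0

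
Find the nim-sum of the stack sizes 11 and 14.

5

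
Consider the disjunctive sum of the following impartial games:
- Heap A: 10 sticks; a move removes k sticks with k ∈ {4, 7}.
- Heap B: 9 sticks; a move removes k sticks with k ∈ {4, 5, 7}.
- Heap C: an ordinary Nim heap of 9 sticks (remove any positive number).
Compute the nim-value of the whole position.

9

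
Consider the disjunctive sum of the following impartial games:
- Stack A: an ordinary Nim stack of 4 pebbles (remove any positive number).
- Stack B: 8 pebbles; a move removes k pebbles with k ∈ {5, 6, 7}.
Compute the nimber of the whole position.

Stack A is a plain Nim stack of size 4, so its Grundy value is 4.
Grundy values for stack B (subtraction set {5, 6, 7}):
g(0) = mex{} = 0
g(1) = mex{} = 0
g(2) = mex{} = 0
g(3) = mex{} = 0
g(4) = mex{} = 0
g(5) = mex{0} = 1
g(6) = mex{0} = 1
g(7) = mex{0} = 1
g(8) = mex{0} = 1
So g(8) = 1.
The value of a disjunctive sum is the nim-sum of the parts.
Combined value = 4 ⊕ 1 = 5.

5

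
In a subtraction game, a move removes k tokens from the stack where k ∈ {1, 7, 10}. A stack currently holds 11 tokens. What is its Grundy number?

3

Compute g(0), g(1), … for moves {1, 7, 10}:
g(0) = mex{} = 0
g(1) = mex{0} = 1
g(2) = mex{1} = 0
g(3) = mex{0} = 1
g(4) = mex{1} = 0
g(5) = mex{0} = 1
g(6) = mex{1} = 0
g(7) = mex{0} = 1
g(8) = mex{1} = 0
g(9) = mex{0} = 1
g(10) = mex{0,1} = 2
g(11) = mex{0,1,2} = 3
So g(11) = 3.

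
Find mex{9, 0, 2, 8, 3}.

1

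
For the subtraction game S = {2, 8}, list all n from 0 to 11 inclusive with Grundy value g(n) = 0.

0, 1, 4, 5, 10, 11

Compute g(0), g(1), … for moves {2, 8}:
g(0) = mex{} = 0
g(1) = mex{} = 0
g(2) = mex{0} = 1
g(3) = mex{0} = 1
g(4) = mex{1} = 0
g(5) = mex{1} = 0
g(6) = mex{0} = 1
g(7) = mex{0} = 1
g(8) = mex{0,1} = 2
g(9) = mex{0,1} = 2
g(10) = mex{1,2} = 0
g(11) = mex{1,2} = 0
The P-positions (g = 0) in 0..11 are 0, 1, 4, 5, 10, 11.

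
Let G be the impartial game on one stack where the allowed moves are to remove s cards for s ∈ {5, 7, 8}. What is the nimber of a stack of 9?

1

Build the Grundy sequence with g(k) = mex{g(k−s) : s ∈ {5, 7, 8}, s ≤ k}:
g(0) = mex{} = 0
g(1) = mex{} = 0
g(2) = mex{} = 0
g(3) = mex{} = 0
g(4) = mex{} = 0
g(5) = mex{0} = 1
g(6) = mex{0} = 1
g(7) = mex{0} = 1
g(8) = mex{0} = 1
g(9) = mex{0} = 1
So g(9) = 1.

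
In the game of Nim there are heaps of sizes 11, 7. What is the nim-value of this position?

12

Write each in binary and XOR column by column:
  1011  (11)
  0111  (7)
  ----
  1100  (12)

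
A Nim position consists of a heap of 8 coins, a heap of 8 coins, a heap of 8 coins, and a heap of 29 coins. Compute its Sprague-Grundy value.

21

In binary:
  01000  (8)
  01000  (8)
  01000  (8)
  11101  (29)
  -----
  10101  (21)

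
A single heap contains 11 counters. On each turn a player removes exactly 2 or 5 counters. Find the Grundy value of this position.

0

Grundy values for subtraction set {2, 5}:
k:     0  1  2  3  4  5  6  7  8  9 10 11
g(k):  0  0  1  1  0  2  1  0  0  1  1  0
So g(11) = 0.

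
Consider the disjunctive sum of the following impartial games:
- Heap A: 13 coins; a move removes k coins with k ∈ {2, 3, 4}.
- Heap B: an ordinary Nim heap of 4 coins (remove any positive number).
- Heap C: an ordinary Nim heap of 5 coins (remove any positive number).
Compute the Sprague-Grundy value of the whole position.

1

Grundy values for heap A (subtraction set {2, 3, 4}):
g(0) = mex{} = 0
g(1) = mex{} = 0
g(2) = mex{0} = 1
g(3) = mex{0} = 1
g(4) = mex{0,1} = 2
g(5) = mex{0,1} = 2
g(6) = mex{1,2} = 0
g(7) = mex{1,2} = 0
g(8) = mex{0,2} = 1
g(9) = mex{0,2} = 1
g(10) = mex{0,1} = 2
g(11) = mex{0,1} = 2
g(12) = mex{1,2} = 0
g(13) = mex{1,2} = 0
So g(13) = 0.
Heap B is a plain Nim heap of size 4, so its Grundy value is 4.
Heap C is a plain Nim heap of size 5, so its Grundy value is 5.
The value of a disjunctive sum is the nim-sum of the parts.
Combined value = 0 ⊕ 4 ⊕ 5 = 1.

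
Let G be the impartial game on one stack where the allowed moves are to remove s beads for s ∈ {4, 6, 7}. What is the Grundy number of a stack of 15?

1

Grundy values for subtraction set {4, 6, 7}:
k:     0  1  2  3  4  5  6  7  8  9 10 11 12 13 14 15
g(k):  0  0  0  0  1  1  1  1  2  2  2  0  0  0  0  1
So g(15) = 1.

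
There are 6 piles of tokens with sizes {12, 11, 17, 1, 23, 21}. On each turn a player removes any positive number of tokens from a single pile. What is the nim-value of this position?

21

Write each in binary and XOR column by column:
  01100  (12)
  01011  (11)
  10001  (17)
  00001  (1)
  10111  (23)
  10101  (21)
  -----
  10101  (21)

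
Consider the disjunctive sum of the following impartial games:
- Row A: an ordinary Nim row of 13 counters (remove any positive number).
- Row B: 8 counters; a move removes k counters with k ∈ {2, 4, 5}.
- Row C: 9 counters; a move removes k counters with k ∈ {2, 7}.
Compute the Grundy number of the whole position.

Row A is a plain Nim row of size 13, so its Grundy value is 13.
Grundy values for row B (subtraction set {2, 4, 5}):
k:     0  1  2  3  4  5  6  7  8
g(k):  0  0  1  1  2  2  3  0  0
So g(8) = 0.
For row C, compute g(0), g(1), … with moves {2, 7}:
k:     0  1  2  3  4  5  6  7  8  9
g(k):  0  0  1  1  0  0  1  1  2  0
So g(9) = 0.
By the Sprague-Grundy theorem, the Grundy value of a sum of independent games is the XOR of the component values.
Combined value = 13 ⊕ 0 ⊕ 0 = 13.

13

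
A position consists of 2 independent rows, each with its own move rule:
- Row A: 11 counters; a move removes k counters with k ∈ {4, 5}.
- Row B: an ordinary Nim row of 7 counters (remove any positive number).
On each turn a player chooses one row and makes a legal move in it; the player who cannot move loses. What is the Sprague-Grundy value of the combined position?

7

Grundy values for row A (subtraction set {4, 5}):
k:     0  1  2  3  4  5  6  7  8  9 10 11
g(k):  0  0  0  0  1  1  1  1  2  0  0  0
So g(11) = 0.
Row B is a plain Nim row of size 7, so its Grundy value is 7.
By the Sprague-Grundy theorem, the Grundy value of a sum of independent games is the XOR of the component values.
Combined value = 0 ⊕ 7 = 7.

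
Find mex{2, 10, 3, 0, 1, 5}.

The values 0, 1, 2, 3 are all present; 4 is the first non-negative integer missing from the set.

4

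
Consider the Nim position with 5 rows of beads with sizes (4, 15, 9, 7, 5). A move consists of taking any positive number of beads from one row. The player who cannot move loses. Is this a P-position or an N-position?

P-position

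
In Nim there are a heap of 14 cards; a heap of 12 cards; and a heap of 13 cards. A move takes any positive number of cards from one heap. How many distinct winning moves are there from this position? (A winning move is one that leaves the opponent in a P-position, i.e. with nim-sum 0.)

Bitwise XOR of the heap sizes:
  1110  (14)
  1100  (12)
  1101  (13)
  ----
  1111  (15)
The overall nim-sum is X = 15. A heap of size p has a winning move iff p XOR X < p (reduce it to p XOR X).
  14: 14 XOR 15 = 1 < 14 — winning move (to 1).
  12: 12 XOR 15 = 3 < 12 — winning move (to 3).
  13: 13 XOR 15 = 2 < 13 — winning move (to 2).
That gives 3 winning moves.

3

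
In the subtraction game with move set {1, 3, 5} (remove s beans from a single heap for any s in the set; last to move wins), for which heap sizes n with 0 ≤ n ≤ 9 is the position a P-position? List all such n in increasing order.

0, 2, 4, 6, 8

Build the Grundy sequence with g(k) = mex{g(k−s) : s ∈ {1, 3, 5}, s ≤ k}:
k:     0  1  2  3  4  5  6  7  8  9
g(k):  0  1  0  1  0  1  0  1  0  1
The P-positions (g = 0) in 0..9 are 0, 2, 4, 6, 8.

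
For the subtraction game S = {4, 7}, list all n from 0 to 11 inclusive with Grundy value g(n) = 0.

Build the Grundy sequence with g(k) = mex{g(k−s) : s ∈ {4, 7}, s ≤ k}:
k:     0  1  2  3  4  5  6  7  8  9 10 11
g(k):  0  0  0  0  1  1  1  1  2  2  2  0
The P-positions (g = 0) in 0..11 are 0, 1, 2, 3, 11.

0, 1, 2, 3, 11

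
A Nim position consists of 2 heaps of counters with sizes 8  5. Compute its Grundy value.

13

Write each in binary and XOR column by column:
  1000  (8)
  0101  (5)
  ----
  1101  (13)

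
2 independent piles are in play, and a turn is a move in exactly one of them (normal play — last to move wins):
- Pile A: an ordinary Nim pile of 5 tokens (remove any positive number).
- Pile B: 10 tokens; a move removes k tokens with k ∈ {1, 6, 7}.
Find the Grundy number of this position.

Pile A is a plain Nim pile of size 5, so its Grundy value is 5.
For pile B, compute g(0), g(1), … with moves {1, 6, 7}:
k:     0  1  2  3  4  5  6  7  8  9 10
g(k):  0  1  0  1  0  1  2  3  2  3  2
So g(10) = 2.
By the Sprague-Grundy theorem, the Grundy value of a sum of independent games is the XOR of the component values.
Combined value = 5 XOR 2 = 7.

7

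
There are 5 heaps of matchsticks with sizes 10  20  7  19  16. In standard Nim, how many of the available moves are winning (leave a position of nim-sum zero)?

Write each in binary and XOR column by column:
  01010  (10)
  10100  (20)
  00111  (7)
  10011  (19)
  10000  (16)
  -----
  11010  (26)
The overall nim-sum is X = 26. A heap of size p has a winning move iff p XOR X < p (reduce it to p XOR X).
  10: 10 XOR 26 = 16 ≥ 10 — no move.
  20: 20 XOR 26 = 14 < 20 — winning move (to 14).
  7: 7 XOR 26 = 29 ≥ 7 — no move.
  19: 19 XOR 26 = 9 < 19 — winning move (to 9).
  16: 16 XOR 26 = 10 < 16 — winning move (to 10).
That gives 3 winning moves.

3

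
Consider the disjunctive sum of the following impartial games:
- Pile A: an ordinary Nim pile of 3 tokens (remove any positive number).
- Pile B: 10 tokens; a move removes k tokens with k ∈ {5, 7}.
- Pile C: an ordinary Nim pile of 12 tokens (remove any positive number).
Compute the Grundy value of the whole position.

13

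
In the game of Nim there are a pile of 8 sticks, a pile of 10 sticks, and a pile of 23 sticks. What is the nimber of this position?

In binary:
  01000  (8)
  01010  (10)
  10111  (23)
  -----
  10101  (21)

21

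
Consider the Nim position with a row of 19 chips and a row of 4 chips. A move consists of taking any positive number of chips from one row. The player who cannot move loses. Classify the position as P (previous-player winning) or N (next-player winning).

N-position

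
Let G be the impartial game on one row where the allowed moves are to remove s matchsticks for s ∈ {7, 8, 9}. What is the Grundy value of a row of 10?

Grundy values for subtraction set {7, 8, 9}:
k:     0  1  2  3  4  5  6  7  8  9 10
g(k):  0  0  0  0  0  0  0  1  1  1  1
So g(10) = 1.

1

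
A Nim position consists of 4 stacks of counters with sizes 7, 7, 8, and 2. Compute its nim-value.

Compute the nim-sum pairwise:
7 ^ 7 = 0
0 ^ 8 = 8
8 ^ 2 = 10

10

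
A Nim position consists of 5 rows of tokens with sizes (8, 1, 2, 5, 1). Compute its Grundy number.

15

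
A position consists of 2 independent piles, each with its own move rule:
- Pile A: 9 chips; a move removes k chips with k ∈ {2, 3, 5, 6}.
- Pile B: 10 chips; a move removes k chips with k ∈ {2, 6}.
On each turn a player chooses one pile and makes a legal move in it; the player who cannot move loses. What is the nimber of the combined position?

Build the Grundy sequence for pile A with g(k) = mex{g(k−s) : s ∈ {2, 3, 5, 6}, s ≤ k}:
k:     0  1  2  3  4  5  6  7  8  9
g(k):  0  0  1  1  2  2  3  3  0  0
So g(9) = 0.
For pile B, compute g(0), g(1), … with moves {2, 6}:
k:     0  1  2  3  4  5  6  7  8  9 10
g(k):  0  0  1  1  0  0  1  1  0  0  1
So g(10) = 1.
By the Sprague-Grundy theorem, the Grundy value of a sum of independent games is the XOR of the component values.
Combined value = 0 ⊕ 1 = 1.

1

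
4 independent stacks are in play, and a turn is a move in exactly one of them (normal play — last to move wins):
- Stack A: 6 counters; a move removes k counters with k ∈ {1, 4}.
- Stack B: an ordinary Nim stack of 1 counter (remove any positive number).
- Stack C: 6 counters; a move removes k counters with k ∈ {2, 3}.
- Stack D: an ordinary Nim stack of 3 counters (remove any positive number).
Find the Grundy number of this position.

3

Build the Grundy sequence for stack A with g(k) = mex{g(k−s) : s ∈ {1, 4}, s ≤ k}:
g(0) = mex{} = 0
g(1) = mex{0} = 1
g(2) = mex{1} = 0
g(3) = mex{0} = 1
g(4) = mex{0,1} = 2
g(5) = mex{1,2} = 0
g(6) = mex{0} = 1
So g(6) = 1.
Stack B is a plain Nim stack of size 1, so its Grundy value is 1.
Build the Grundy sequence for stack C with g(k) = mex{g(k−s) : s ∈ {2, 3}, s ≤ k}:
g(0) = mex{} = 0
g(1) = mex{} = 0
g(2) = mex{0} = 1
g(3) = mex{0} = 1
g(4) = mex{0,1} = 2
g(5) = mex{1} = 0
g(6) = mex{1,2} = 0
So g(6) = 0.
Stack D is a plain Nim stack of size 3, so its Grundy value is 3.
By the Sprague-Grundy theorem, the Grundy value of a sum of independent games is the XOR of the component values.
Combined value = 1 XOR 1 XOR 0 XOR 3 = 3.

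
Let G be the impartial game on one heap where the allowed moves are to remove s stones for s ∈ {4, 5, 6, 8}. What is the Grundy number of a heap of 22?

2

Build the Grundy sequence with g(k) = mex{g(k−s) : s ∈ {4, 5, 6, 8}, s ≤ k}:
k:     0  1  2  3  4  5  6  7  8  9 10 11 12 13 14 15 16 17 18 19 20 21 22
g(k):  0  0  0  0  1  1  1  1  2  2  2  2  0  0  0  0  1  1  1  1  2  2  2
So g(22) = 2.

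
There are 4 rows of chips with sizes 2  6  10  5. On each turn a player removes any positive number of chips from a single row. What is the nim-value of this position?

Write each in binary and XOR column by column:
  0010  (2)
  0110  (6)
  1010  (10)
  0101  (5)
  ----
  1011  (11)

11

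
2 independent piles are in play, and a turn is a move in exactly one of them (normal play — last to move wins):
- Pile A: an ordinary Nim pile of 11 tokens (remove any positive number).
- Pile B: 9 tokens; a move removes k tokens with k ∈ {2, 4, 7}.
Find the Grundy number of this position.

Pile A is a plain Nim pile of size 11, so its Grundy value is 11.
For pile B, compute g(0), g(1), … with moves {2, 4, 7}:
k:     0  1  2  3  4  5  6  7  8  9
g(k):  0  0  1  1  2  2  0  3  1  0
So g(9) = 0.
By the Sprague-Grundy theorem, the Grundy value of a sum of independent games is the XOR of the component values.
Combined value = 11 XOR 0 = 11.

11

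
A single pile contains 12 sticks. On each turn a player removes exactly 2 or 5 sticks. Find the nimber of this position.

Compute g(0), g(1), … for moves {2, 5}:
k:     0  1  2  3  4  5  6  7  8  9 10 11 12
g(k):  0  0  1  1  0  2  1  0  0  1  1  0  2
So g(12) = 2.

2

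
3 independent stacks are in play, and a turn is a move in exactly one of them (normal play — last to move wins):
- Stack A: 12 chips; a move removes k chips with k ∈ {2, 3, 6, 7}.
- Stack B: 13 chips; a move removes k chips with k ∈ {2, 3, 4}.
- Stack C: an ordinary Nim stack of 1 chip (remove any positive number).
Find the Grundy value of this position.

0

Build the Grundy sequence for stack A with g(k) = mex{g(k−s) : s ∈ {2, 3, 6, 7}, s ≤ k}:
g(0) = mex{} = 0
g(1) = mex{} = 0
g(2) = mex{0} = 1
g(3) = mex{0} = 1
g(4) = mex{0,1} = 2
g(5) = mex{1} = 0
g(6) = mex{0,1,2} = 3
g(7) = mex{0,2} = 1
g(8) = mex{0,1,3} = 2
g(9) = mex{1,3} = 0
g(10) = mex{1,2} = 0
g(11) = mex{0,2} = 1
g(12) = mex{0,3} = 1
So g(12) = 1.
Build the Grundy sequence for stack B with g(k) = mex{g(k−s) : s ∈ {2, 3, 4}, s ≤ k}:
g(0) = mex{} = 0
g(1) = mex{} = 0
g(2) = mex{0} = 1
g(3) = mex{0} = 1
g(4) = mex{0,1} = 2
g(5) = mex{0,1} = 2
g(6) = mex{1,2} = 0
g(7) = mex{1,2} = 0
g(8) = mex{0,2} = 1
g(9) = mex{0,2} = 1
g(10) = mex{0,1} = 2
g(11) = mex{0,1} = 2
g(12) = mex{1,2} = 0
g(13) = mex{1,2} = 0
So g(13) = 0.
Stack C is a plain Nim stack of size 1, so its Grundy value is 1.
By the Sprague-Grundy theorem, the Grundy value of a sum of independent games is the XOR of the component values.
Combined value = 1 XOR 0 XOR 1 = 0.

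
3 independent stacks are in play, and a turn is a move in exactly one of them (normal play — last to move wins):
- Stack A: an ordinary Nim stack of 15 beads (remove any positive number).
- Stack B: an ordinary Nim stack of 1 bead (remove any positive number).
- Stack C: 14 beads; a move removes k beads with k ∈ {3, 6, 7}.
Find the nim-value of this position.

15

Stack A is a plain Nim stack of size 15, so its Grundy value is 15.
Stack B is a plain Nim stack of size 1, so its Grundy value is 1.
For stack C, compute g(0), g(1), … with moves {3, 6, 7}:
g(0) = mex{} = 0
g(1) = mex{} = 0
g(2) = mex{} = 0
g(3) = mex{0} = 1
g(4) = mex{0} = 1
g(5) = mex{0} = 1
g(6) = mex{0,1} = 2
g(7) = mex{0,1} = 2
g(8) = mex{0,1} = 2
g(9) = mex{0,1,2} = 3
g(10) = mex{1,2} = 0
g(11) = mex{1,2} = 0
g(12) = mex{1,2,3} = 0
g(13) = mex{0,2} = 1
g(14) = mex{0,2} = 1
So g(14) = 1.
The value of a disjunctive sum is the nim-sum of the parts.
Combined value = 15 XOR 1 XOR 1 = 15.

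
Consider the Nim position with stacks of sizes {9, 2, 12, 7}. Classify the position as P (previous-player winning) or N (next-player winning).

Nim-sum: 9 XOR 2 XOR 12 XOR 7 = 0.
The nim-sum is 0, so this is a P-position: the player to move is in a losing position under optimal play.

P-position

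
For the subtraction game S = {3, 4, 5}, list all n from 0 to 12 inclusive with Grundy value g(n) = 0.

Grundy values for subtraction set {3, 4, 5}:
g(0) = mex{} = 0
g(1) = mex{} = 0
g(2) = mex{} = 0
g(3) = mex{0} = 1
g(4) = mex{0} = 1
g(5) = mex{0} = 1
g(6) = mex{0,1} = 2
g(7) = mex{0,1} = 2
g(8) = mex{1} = 0
g(9) = mex{1,2} = 0
g(10) = mex{1,2} = 0
g(11) = mex{0,2} = 1
g(12) = mex{0,2} = 1
The P-positions (g = 0) in 0..12 are 0, 1, 2, 8, 9, 10.

0, 1, 2, 8, 9, 10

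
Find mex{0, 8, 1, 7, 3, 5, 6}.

2

The values 0, 1 are all present; 2 is the first non-negative integer missing from the set.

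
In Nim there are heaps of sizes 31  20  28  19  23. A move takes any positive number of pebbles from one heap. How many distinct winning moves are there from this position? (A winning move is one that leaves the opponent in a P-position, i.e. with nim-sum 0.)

Nim-sum: 31 ⊕ 20 ⊕ 28 ⊕ 19 ⊕ 23 = 19.
The overall nim-sum is X = 19. A heap of size p has a winning move iff p XOR X < p (reduce it to p XOR X).
  31: 31 XOR 19 = 12 < 31 — winning move (to 12).
  20: 20 XOR 19 = 7 < 20 — winning move (to 7).
  28: 28 XOR 19 = 15 < 28 — winning move (to 15).
  19: 19 XOR 19 = 0 < 19 — winning move (to 0).
  23: 23 XOR 19 = 4 < 23 — winning move (to 4).
That gives 5 winning moves.

5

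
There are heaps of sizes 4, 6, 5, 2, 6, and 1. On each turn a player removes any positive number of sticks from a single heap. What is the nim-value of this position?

2

Nim-sum: 4 ⊕ 6 ⊕ 5 ⊕ 2 ⊕ 6 ⊕ 1 = 2.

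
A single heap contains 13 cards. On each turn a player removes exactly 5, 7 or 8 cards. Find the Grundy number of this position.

0

Grundy values for subtraction set {5, 7, 8}:
k:     0  1  2  3  4  5  6  7  8  9 10 11 12 13
g(k):  0  0  0  0  0  1  1  1  1  1  2  2  2  0
So g(13) = 0.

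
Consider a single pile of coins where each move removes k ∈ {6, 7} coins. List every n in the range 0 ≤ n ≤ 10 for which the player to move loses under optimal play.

0, 1, 2, 3, 4, 5

Build the Grundy sequence with g(k) = mex{g(k−s) : s ∈ {6, 7}, s ≤ k}:
g(0) = mex{} = 0
g(1) = mex{} = 0
g(2) = mex{} = 0
g(3) = mex{} = 0
g(4) = mex{} = 0
g(5) = mex{} = 0
g(6) = mex{0} = 1
g(7) = mex{0} = 1
g(8) = mex{0} = 1
g(9) = mex{0} = 1
g(10) = mex{0} = 1
The P-positions (g = 0) in 0..10 are 0, 1, 2, 3, 4, 5.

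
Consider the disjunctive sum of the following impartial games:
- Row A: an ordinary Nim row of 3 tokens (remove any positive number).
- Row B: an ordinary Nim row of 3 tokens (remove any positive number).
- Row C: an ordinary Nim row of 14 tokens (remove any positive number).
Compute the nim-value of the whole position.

14

Row A is a plain Nim row of size 3, so its Grundy value is 3.
Row B is a plain Nim row of size 3, so its Grundy value is 3.
Row C is a plain Nim row of size 14, so its Grundy value is 14.
By the Sprague-Grundy theorem, the Grundy value of a sum of independent games is the XOR of the component values.
Combined value = 3 XOR 3 XOR 14 = 14.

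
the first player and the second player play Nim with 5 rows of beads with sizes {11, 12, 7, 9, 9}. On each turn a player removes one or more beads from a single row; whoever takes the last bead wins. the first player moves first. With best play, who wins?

the second player wins

In binary:
  1011  (11)
  1100  (12)
  0111  (7)
  1001  (9)
  1001  (9)
  ----
  0000  (0)
The nim-sum is 0, so this is a P-position: the player to move is in a losing position under optimal play; the first player is about to move from it and so loses — the second player wins.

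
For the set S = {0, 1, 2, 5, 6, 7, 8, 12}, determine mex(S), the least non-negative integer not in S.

3

The values 0, 1, 2 are all present; 3 is the first non-negative integer missing from the set.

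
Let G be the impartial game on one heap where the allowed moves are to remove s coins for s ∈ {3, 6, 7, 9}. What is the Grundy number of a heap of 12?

Compute g(0), g(1), … for moves {3, 6, 7, 9}:
g(0) = mex{} = 0
g(1) = mex{} = 0
g(2) = mex{} = 0
g(3) = mex{0} = 1
g(4) = mex{0} = 1
g(5) = mex{0} = 1
g(6) = mex{0,1} = 2
g(7) = mex{0,1} = 2
g(8) = mex{0,1} = 2
g(9) = mex{0,1,2} = 3
g(10) = mex{0,1,2} = 3
g(11) = mex{0,1,2} = 3
g(12) = mex{1,2,3} = 0
So g(12) = 0.

0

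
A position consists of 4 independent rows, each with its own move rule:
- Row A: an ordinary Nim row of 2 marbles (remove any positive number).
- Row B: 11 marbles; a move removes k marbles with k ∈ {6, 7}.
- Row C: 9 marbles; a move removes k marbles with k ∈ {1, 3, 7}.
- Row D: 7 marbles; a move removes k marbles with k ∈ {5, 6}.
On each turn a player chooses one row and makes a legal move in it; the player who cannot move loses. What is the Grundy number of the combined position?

3

Row A is a plain Nim row of size 2, so its Grundy value is 2.
Grundy values for row B (subtraction set {6, 7}):
k:     0  1  2  3  4  5  6  7  8  9 10 11
g(k):  0  0  0  0  0  0  1  1  1  1  1  1
So g(11) = 1.
For row C, compute g(0), g(1), … with moves {1, 3, 7}:
g(0) = mex{} = 0
g(1) = mex{0} = 1
g(2) = mex{1} = 0
g(3) = mex{0} = 1
g(4) = mex{1} = 0
g(5) = mex{0} = 1
g(6) = mex{1} = 0
g(7) = mex{0} = 1
g(8) = mex{1} = 0
g(9) = mex{0} = 1
So g(9) = 1.
For row D, compute g(0), g(1), … with moves {5, 6}:
k:     0  1  2  3  4  5  6  7
g(k):  0  0  0  0  0  1  1  1
So g(7) = 1.
The value of a disjunctive sum is the nim-sum of the parts.
Combined value = 2 ⊕ 1 ⊕ 1 ⊕ 1 = 3.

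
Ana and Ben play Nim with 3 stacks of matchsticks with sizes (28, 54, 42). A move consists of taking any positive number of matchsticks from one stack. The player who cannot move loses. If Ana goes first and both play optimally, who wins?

Ben wins

Nim-sum: 28 ^ 54 ^ 42 = 0.
The nim-sum is 0, so this is a P-position: the player to move is in a losing position under optimal play; Ana is about to move from it and so loses — Ben wins.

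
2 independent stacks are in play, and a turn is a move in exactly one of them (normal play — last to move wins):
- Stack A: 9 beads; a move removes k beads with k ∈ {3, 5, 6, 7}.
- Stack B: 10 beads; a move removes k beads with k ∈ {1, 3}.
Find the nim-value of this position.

Grundy values for stack A (subtraction set {3, 5, 6, 7}):
g(0) = mex{} = 0
g(1) = mex{} = 0
g(2) = mex{} = 0
g(3) = mex{0} = 1
g(4) = mex{0} = 1
g(5) = mex{0} = 1
g(6) = mex{0,1} = 2
g(7) = mex{0,1} = 2
g(8) = mex{0,1} = 2
g(9) = mex{0,1,2} = 3
So g(9) = 3.
Grundy values for stack B (subtraction set {1, 3}):
g(0) = mex{} = 0
g(1) = mex{0} = 1
g(2) = mex{1} = 0
g(3) = mex{0} = 1
g(4) = mex{1} = 0
g(5) = mex{0} = 1
g(6) = mex{1} = 0
g(7) = mex{0} = 1
g(8) = mex{1} = 0
g(9) = mex{0} = 1
g(10) = mex{1} = 0
So g(10) = 0.
By the Sprague-Grundy theorem, the Grundy value of a sum of independent games is the XOR of the component values.
Combined value = 3 XOR 0 = 3.

3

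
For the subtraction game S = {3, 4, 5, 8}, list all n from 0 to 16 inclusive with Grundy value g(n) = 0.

0, 1, 2, 11, 12, 13

Grundy values for subtraction set {3, 4, 5, 8}:
k:     0  1  2  3  4  5  6  7  8  9 10 11 12 13 14 15 16
g(k):  0  0  0  1  1  1  2  2  2  3  3  0  0  0  1  1  1
The P-positions (g = 0) in 0..16 are 0, 1, 2, 11, 12, 13.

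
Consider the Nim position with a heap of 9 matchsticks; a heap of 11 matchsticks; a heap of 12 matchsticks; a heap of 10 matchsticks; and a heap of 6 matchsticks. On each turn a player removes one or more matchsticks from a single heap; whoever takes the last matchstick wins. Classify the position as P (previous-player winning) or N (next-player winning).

In binary:
  1001  (9)
  1011  (11)
  1100  (12)
  1010  (10)
  0110  (6)
  ----
  0010  (2)
The nim-sum is 2 ≠ 0, so this is an N-position: the player to move can win.

N-position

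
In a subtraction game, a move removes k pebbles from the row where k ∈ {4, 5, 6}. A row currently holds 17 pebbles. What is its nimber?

Build the Grundy sequence with g(k) = mex{g(k−s) : s ∈ {4, 5, 6}, s ≤ k}:
k:     0  1  2  3  4  5  6  7  8  9 10 11 12 13 14 15 16 17
g(k):  0  0  0  0  1  1  1  1  2  2  0  0  0  0  1  1  1  1
So g(17) = 1.

1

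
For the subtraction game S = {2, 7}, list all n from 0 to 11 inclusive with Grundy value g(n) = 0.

Grundy values for subtraction set {2, 7}:
k:     0  1  2  3  4  5  6  7  8  9 10 11
g(k):  0  0  1  1  0  0  1  1  2  0  0  1
The P-positions (g = 0) in 0..11 are 0, 1, 4, 5, 9, 10.

0, 1, 4, 5, 9, 10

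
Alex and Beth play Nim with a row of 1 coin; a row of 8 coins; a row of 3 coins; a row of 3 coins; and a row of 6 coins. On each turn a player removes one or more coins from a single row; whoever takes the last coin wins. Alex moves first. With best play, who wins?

Alex wins

Compute the nim-sum pairwise:
1 XOR 8 = 9
9 XOR 3 = 10
10 XOR 3 = 9
9 XOR 6 = 15
The nim-sum is 15 ≠ 0, so this is an N-position: the player to move can win; Alex has a winning move.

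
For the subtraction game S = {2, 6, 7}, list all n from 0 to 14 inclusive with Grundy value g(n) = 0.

0, 1, 4, 5, 9, 13, 14

Build the Grundy sequence with g(k) = mex{g(k−s) : s ∈ {2, 6, 7}, s ≤ k}:
g(0) = mex{} = 0
g(1) = mex{} = 0
g(2) = mex{0} = 1
g(3) = mex{0} = 1
g(4) = mex{1} = 0
g(5) = mex{1} = 0
g(6) = mex{0} = 1
g(7) = mex{0} = 1
g(8) = mex{0,1} = 2
g(9) = mex{1} = 0
g(10) = mex{0,1,2} = 3
g(11) = mex{0} = 1
g(12) = mex{0,1,3} = 2
g(13) = mex{1} = 0
g(14) = mex{1,2} = 0
The P-positions (g = 0) in 0..14 are 0, 1, 4, 5, 9, 13, 14.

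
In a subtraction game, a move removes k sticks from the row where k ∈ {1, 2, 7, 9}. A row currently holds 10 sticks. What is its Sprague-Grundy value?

4

Grundy values for subtraction set {1, 2, 7, 9}:
k:     0  1  2  3  4  5  6  7  8  9 10
g(k):  0  1  2  0  1  2  0  1  2  3  4
So g(10) = 4.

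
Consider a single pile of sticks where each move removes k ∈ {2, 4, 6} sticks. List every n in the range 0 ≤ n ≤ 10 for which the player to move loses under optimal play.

0, 1, 8, 9

Build the Grundy sequence with g(k) = mex{g(k−s) : s ∈ {2, 4, 6}, s ≤ k}:
k:     0  1  2  3  4  5  6  7  8  9 10
g(k):  0  0  1  1  2  2  3  3  0  0  1
The P-positions (g = 0) in 0..10 are 0, 1, 8, 9.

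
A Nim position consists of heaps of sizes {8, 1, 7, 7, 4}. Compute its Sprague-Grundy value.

In binary:
  1000  (8)
  0001  (1)
  0111  (7)
  0111  (7)
  0100  (4)
  ----
  1101  (13)

13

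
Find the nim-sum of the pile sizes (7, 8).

15

Nim-sum: 7 ^ 8 = 15.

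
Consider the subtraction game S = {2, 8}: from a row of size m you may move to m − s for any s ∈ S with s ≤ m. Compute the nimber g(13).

1

Grundy values for subtraction set {2, 8}:
g(0) = mex{} = 0
g(1) = mex{} = 0
g(2) = mex{0} = 1
g(3) = mex{0} = 1
g(4) = mex{1} = 0
g(5) = mex{1} = 0
g(6) = mex{0} = 1
g(7) = mex{0} = 1
g(8) = mex{0,1} = 2
g(9) = mex{0,1} = 2
g(10) = mex{1,2} = 0
g(11) = mex{1,2} = 0
g(12) = mex{0} = 1
g(13) = mex{0} = 1
So g(13) = 1.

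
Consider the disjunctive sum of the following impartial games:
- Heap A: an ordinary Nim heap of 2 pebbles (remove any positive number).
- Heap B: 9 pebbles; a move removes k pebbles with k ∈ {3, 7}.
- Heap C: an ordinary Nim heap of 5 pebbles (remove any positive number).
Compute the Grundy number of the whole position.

6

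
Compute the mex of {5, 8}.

0 is not in the set, so the mex is 0.

0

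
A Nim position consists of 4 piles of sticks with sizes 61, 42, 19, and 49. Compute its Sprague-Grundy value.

Nim-sum: 61 ⊕ 42 ⊕ 19 ⊕ 49 = 53.

53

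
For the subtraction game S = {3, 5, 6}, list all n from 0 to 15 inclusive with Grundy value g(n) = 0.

0, 1, 2, 9, 10, 11

Compute g(0), g(1), … for moves {3, 5, 6}:
k:     0  1  2  3  4  5  6  7  8  9 10 11 12 13 14 15
g(k):  0  0  0  1  1  1  2  2  2  0  0  0  1  1  1  2
The P-positions (g = 0) in 0..15 are 0, 1, 2, 9, 10, 11.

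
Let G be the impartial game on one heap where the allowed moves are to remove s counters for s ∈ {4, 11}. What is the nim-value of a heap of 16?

Build the Grundy sequence with g(k) = mex{g(k−s) : s ∈ {4, 11}, s ≤ k}:
k:     0  1  2  3  4  5  6  7  8  9 10 11 12 13 14 15 16
g(k):  0  0  0  0  1  1  1  1  0  0  0  2  1  1  1  0  0
So g(16) = 0.

0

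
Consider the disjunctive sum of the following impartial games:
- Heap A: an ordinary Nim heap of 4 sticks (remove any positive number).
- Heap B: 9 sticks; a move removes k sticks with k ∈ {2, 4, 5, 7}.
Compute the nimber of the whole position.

4

Heap A is a plain Nim heap of size 4, so its Grundy value is 4.
Grundy values for heap B (subtraction set {2, 4, 5, 7}):
g(0) = mex{} = 0
g(1) = mex{} = 0
g(2) = mex{0} = 1
g(3) = mex{0} = 1
g(4) = mex{0,1} = 2
g(5) = mex{0,1} = 2
g(6) = mex{0,1,2} = 3
g(7) = mex{0,1,2} = 3
g(8) = mex{0,1,2,3} = 4
g(9) = mex{1,2,3} = 0
So g(9) = 0.
The value of a disjunctive sum is the nim-sum of the parts.
Combined value = 4 XOR 0 = 4.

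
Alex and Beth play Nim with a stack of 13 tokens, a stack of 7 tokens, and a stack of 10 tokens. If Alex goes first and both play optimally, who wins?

Beth wins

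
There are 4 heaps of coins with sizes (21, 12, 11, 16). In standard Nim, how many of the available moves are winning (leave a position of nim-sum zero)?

Nim-sum: 21 XOR 12 XOR 11 XOR 16 = 2.
The overall nim-sum is X = 2. A heap of size p has a winning move iff p XOR X < p (reduce it to p XOR X).
  21: 21 XOR 2 = 23 ≥ 21 — no move.
  12: 12 XOR 2 = 14 ≥ 12 — no move.
  11: 11 XOR 2 = 9 < 11 — winning move (to 9).
  16: 16 XOR 2 = 18 ≥ 16 — no move.
That gives 1 winning move.

1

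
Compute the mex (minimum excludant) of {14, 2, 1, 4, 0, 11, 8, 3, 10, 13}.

5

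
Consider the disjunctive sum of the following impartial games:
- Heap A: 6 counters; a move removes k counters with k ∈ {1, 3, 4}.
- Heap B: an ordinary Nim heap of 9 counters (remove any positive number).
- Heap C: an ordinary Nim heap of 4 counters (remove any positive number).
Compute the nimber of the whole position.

15

For heap A, compute g(0), g(1), … with moves {1, 3, 4}:
k:     0  1  2  3  4  5  6
g(k):  0  1  0  1  2  3  2
So g(6) = 2.
Heap B is a plain Nim heap of size 9, so its Grundy value is 9.
Heap C is a plain Nim heap of size 4, so its Grundy value is 4.
By the Sprague-Grundy theorem, the Grundy value of a sum of independent games is the XOR of the component values.
Combined value = 2 XOR 9 XOR 4 = 15.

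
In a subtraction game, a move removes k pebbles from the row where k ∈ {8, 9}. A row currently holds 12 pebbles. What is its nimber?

1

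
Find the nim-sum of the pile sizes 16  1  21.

4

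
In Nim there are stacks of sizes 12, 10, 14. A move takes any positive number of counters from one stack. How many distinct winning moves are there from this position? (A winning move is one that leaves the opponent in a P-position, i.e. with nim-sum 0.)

3

In binary:
  1100  (12)
  1010  (10)
  1110  (14)
  ----
  1000  (8)
The overall nim-sum is X = 8. A stack of size p has a winning move iff p XOR X < p (reduce it to p XOR X).
  12: 12 XOR 8 = 4 < 12 — winning move (to 4).
  10: 10 XOR 8 = 2 < 10 — winning move (to 2).
  14: 14 XOR 8 = 6 < 14 — winning move (to 6).
That gives 3 winning moves.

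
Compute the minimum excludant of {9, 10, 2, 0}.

0 is in the set but 1 is not, so the mex is 1.

1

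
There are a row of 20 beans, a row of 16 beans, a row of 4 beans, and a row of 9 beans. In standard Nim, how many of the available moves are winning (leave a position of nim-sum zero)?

Nim-sum: 20 XOR 16 XOR 4 XOR 9 = 9.
The overall nim-sum is X = 9. A row of size p has a winning move iff p XOR X < p (reduce it to p XOR X).
  20: 20 XOR 9 = 29 ≥ 20 — no move.
  16: 16 XOR 9 = 25 ≥ 16 — no move.
  4: 4 XOR 9 = 13 ≥ 4 — no move.
  9: 9 XOR 9 = 0 < 9 — winning move (to 0).
That gives 1 winning move.

1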